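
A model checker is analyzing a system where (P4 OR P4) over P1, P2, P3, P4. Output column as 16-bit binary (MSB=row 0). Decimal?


Formula: (P4 OR P4) over P1, P2, P3, P4 (16 rows)
Evaluate each row (bits = P1,P2,P3,P4, MSB first):
  row 0 [0000]: (0 OR 0) -> 0
  row 1 [0001]: (1 OR 1) -> 1
  row 2 [0010]: (0 OR 0) -> 0
  row 3 [0011]: (1 OR 1) -> 1
  row 4 [0100]: (0 OR 0) -> 0
  row 5 [0101]: (1 OR 1) -> 1
  row 6 [0110]: (0 OR 0) -> 0
  row 7 [0111]: (1 OR 1) -> 1
  row 8 [1000]: (0 OR 0) -> 0
  row 9 [1001]: (1 OR 1) -> 1
  row 10 [1010]: (0 OR 0) -> 0
  row 11 [1011]: (1 OR 1) -> 1
  row 12 [1100]: (0 OR 0) -> 0
  row 13 [1101]: (1 OR 1) -> 1
  row 14 [1110]: (0 OR 0) -> 0
  row 15 [1111]: (1 OR 1) -> 1
Full result column, 4 rows per line (P1,P2 fixed per line; P3,P4 runs 00..11 left to right):
  rows 0-3 [P1,P2=00]: 0101  = hex 5
  rows 4-7 [P1,P2=01]: 0101  = hex 5
  rows 8-11 [P1,P2=10]: 0101  = hex 5
  rows 12-15 [P1,P2=11]: 0101  = hex 5
Output column (row 0 .. row 15) = 0101010101010101
Output column grouped in 4s = 0101 0101 0101 0101 = 0x5555
Convert to decimal digit by digit (value = value*16 + digit):
  5 -> 5
  5*16 + 5 = 85
  85*16 + 5 = 1365
  1365*16 + 5 = 21845
Decimal = 21845

21845


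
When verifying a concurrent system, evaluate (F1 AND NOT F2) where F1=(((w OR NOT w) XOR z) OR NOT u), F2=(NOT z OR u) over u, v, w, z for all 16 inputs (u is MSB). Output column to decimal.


F1 = (((w OR NOT w) XOR z) OR NOT u)
F2 = (NOT z OR u)
Counterexample to F1=>F2 is where F1=1 and F2=0.
Evaluate each row (bits = u,v,w,z, MSB first):
  row 0 [0000]: F1=1 F2=1 -> F1&~F2 -> 0
  row 1 [0001]: F1=1 F2=0 -> F1&~F2 -> 1
  row 2 [0010]: F1=1 F2=1 -> F1&~F2 -> 0
  row 3 [0011]: F1=1 F2=0 -> F1&~F2 -> 1
  row 4 [0100]: F1=1 F2=1 -> F1&~F2 -> 0
  row 5 [0101]: F1=1 F2=0 -> F1&~F2 -> 1
  row 6 [0110]: F1=1 F2=1 -> F1&~F2 -> 0
  row 7 [0111]: F1=1 F2=0 -> F1&~F2 -> 1
  row 8 [1000]: F1=1 F2=1 -> F1&~F2 -> 0
  row 9 [1001]: F1=0 F2=1 -> F1&~F2 -> 0
  row 10 [1010]: F1=1 F2=1 -> F1&~F2 -> 0
  row 11 [1011]: F1=0 F2=1 -> F1&~F2 -> 0
  row 12 [1100]: F1=1 F2=1 -> F1&~F2 -> 0
  row 13 [1101]: F1=0 F2=1 -> F1&~F2 -> 0
  row 14 [1110]: F1=1 F2=1 -> F1&~F2 -> 0
  row 15 [1111]: F1=0 F2=1 -> F1&~F2 -> 0
Full result column, 4 rows per line (u,v fixed per line; w,z runs 00..11 left to right):
  rows 0-3 [u,v=00]: 0101  = hex 5
  rows 4-7 [u,v=01]: 0101  = hex 5
  rows 8-11 [u,v=10]: 0000  = hex 0
  rows 12-15 [u,v=11]: 0000  = hex 0
Counterexample vector (row 0 .. row 15) = 0101010100000000
Output column grouped in 4s = 0101 0101 0000 0000 = 0x5500
Convert to decimal digit by digit (value = value*16 + digit):
  5 -> 5
  5*16 + 5 = 85
  85*16 + 0 = 1360
  1360*16 + 0 = 21760
Decimal = 21760

21760


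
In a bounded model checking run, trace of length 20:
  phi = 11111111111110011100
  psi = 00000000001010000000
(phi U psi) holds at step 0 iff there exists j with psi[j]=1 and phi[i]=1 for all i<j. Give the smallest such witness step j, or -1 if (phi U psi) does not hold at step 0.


(phi U psi) at 0: need smallest j with psi[j]=1 and phi[i]=1 for all i in [0,j).
Scan from step 0:
  step 0: phi=1, psi=0 -> continue
  step 1: phi=1, psi=0 -> continue
  step 2: phi=1, psi=0 -> continue
  step 3: phi=1, psi=0 -> continue
  step 10: psi=1 and phi held for [0,10) -> witness found
Witness step = 10

10


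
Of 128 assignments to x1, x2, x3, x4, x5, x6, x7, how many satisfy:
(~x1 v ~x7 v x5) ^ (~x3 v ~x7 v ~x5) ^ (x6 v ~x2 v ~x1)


CNF with 3 clauses over 7 vars (128 assignments).
An assignment satisfies CNF iff every clause has >=1 true literal.
Check each row (bits = x1,x2,x3,x4,x5,x6,x7; clause T/F shown):
  row 0 [0000000]: clauses=TTT -> 1
  row 1 [0000001]: clauses=TTT -> 1
  row 2 [0000010]: clauses=TTT -> 1
  row 3 [0000011]: clauses=TTT -> 1
  row 4 [0000100]: clauses=TTT -> 1
  (every remaining row is evaluated the same way; all 128 results are listed next)
Full result column, 8 rows per line (x1,x2,x3,x4 fixed per line; x5,x6,x7 runs 000..111 left to right):
  rows 0-7 [x1,x2,x3,x4=0000]: 11111111  (ones: 8)
  rows 8-15 [x1,x2,x3,x4=0001]: 11111111  (ones: 8)
  rows 16-23 [x1,x2,x3,x4=0010]: 11111010  (ones: 6)
  rows 24-31 [x1,x2,x3,x4=0011]: 11111010  (ones: 6)
  rows 32-39 [x1,x2,x3,x4=0100]: 11111111  (ones: 8)
  rows 40-47 [x1,x2,x3,x4=0101]: 11111111  (ones: 8)
  rows 48-55 [x1,x2,x3,x4=0110]: 11111010  (ones: 6)
  rows 56-63 [x1,x2,x3,x4=0111]: 11111010  (ones: 6)
  rows 64-71 [x1,x2,x3,x4=1000]: 10101111  (ones: 6)
  rows 72-79 [x1,x2,x3,x4=1001]: 10101111  (ones: 6)
  rows 80-87 [x1,x2,x3,x4=1010]: 10101010  (ones: 4)
  rows 88-95 [x1,x2,x3,x4=1011]: 10101010  (ones: 4)
  rows 96-103 [x1,x2,x3,x4=1100]: 00100011  (ones: 3)
  rows 104-111 [x1,x2,x3,x4=1101]: 00100011  (ones: 3)
  rows 112-119 [x1,x2,x3,x4=1110]: 00100010  (ones: 2)
  rows 120-127 [x1,x2,x3,x4=1111]: 00100010  (ones: 2)
Satisfying assignments = 8+8+6+6+8+8+6+6+6+6+4+4+3+3+2+2 = 86

86


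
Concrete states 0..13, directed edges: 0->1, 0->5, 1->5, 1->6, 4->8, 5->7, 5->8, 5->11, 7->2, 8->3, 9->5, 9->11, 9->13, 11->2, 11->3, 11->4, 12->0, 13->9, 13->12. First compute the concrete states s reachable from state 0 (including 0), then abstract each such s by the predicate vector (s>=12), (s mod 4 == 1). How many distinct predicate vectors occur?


BFS from 0:
Concrete reachable: {0, 1, 2, 3, 4, 5, 6, 7, 8, 11}
Abstract via predicates (s>=12), (s mod 4 == 1):
  (0,0) <- {0, 2, 3, 4, 6, 7, 8, 11}
  (0,1) <- {1, 5}
Distinct abstract states = 2

2


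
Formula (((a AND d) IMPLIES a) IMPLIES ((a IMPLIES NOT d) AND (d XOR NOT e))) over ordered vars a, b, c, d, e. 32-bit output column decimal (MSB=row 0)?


Formula: (((a AND d) IMPLIES a) IMPLIES ((a IMPLIES NOT d) AND (d XOR NOT e))) over a, b, c, d, e (32 rows)
Evaluate each row (bits = a,b,c,d,e, MSB first):
  row 0 [00000]: (((0 AND 0) IMPLIES 0) IMPLIES ((0 IMPLIES NOT 0) AND (0 XOR NOT 0))) -> 1
  row 1 [00001]: (((0 AND 0) IMPLIES 0) IMPLIES ((0 IMPLIES NOT 0) AND (0 XOR NOT 1))) -> 0
  row 2 [00010]: (((0 AND 1) IMPLIES 0) IMPLIES ((0 IMPLIES NOT 1) AND (1 XOR NOT 0))) -> 0
  row 3 [00011]: (((0 AND 1) IMPLIES 0) IMPLIES ((0 IMPLIES NOT 1) AND (1 XOR NOT 1))) -> 1
  row 4 [00100]: (((0 AND 0) IMPLIES 0) IMPLIES ((0 IMPLIES NOT 0) AND (0 XOR NOT 0))) -> 1
  row 5 [00101]: (((0 AND 0) IMPLIES 0) IMPLIES ((0 IMPLIES NOT 0) AND (0 XOR NOT 1))) -> 0
  row 6 [00110]: (((0 AND 1) IMPLIES 0) IMPLIES ((0 IMPLIES NOT 1) AND (1 XOR NOT 0))) -> 0
  row 7 [00111]: (((0 AND 1) IMPLIES 0) IMPLIES ((0 IMPLIES NOT 1) AND (1 XOR NOT 1))) -> 1
  row 8 [01000]: (((0 AND 0) IMPLIES 0) IMPLIES ((0 IMPLIES NOT 0) AND (0 XOR NOT 0))) -> 1
  row 9 [01001]: (((0 AND 0) IMPLIES 0) IMPLIES ((0 IMPLIES NOT 0) AND (0 XOR NOT 1))) -> 0
  row 10 [01010]: (((0 AND 1) IMPLIES 0) IMPLIES ((0 IMPLIES NOT 1) AND (1 XOR NOT 0))) -> 0
  row 11 [01011]: (((0 AND 1) IMPLIES 0) IMPLIES ((0 IMPLIES NOT 1) AND (1 XOR NOT 1))) -> 1
  row 12 [01100]: (((0 AND 0) IMPLIES 0) IMPLIES ((0 IMPLIES NOT 0) AND (0 XOR NOT 0))) -> 1
  row 13 [01101]: (((0 AND 0) IMPLIES 0) IMPLIES ((0 IMPLIES NOT 0) AND (0 XOR NOT 1))) -> 0
  row 14 [01110]: (((0 AND 1) IMPLIES 0) IMPLIES ((0 IMPLIES NOT 1) AND (1 XOR NOT 0))) -> 0
  row 15 [01111]: (((0 AND 1) IMPLIES 0) IMPLIES ((0 IMPLIES NOT 1) AND (1 XOR NOT 1))) -> 1
  row 16 [10000]: (((1 AND 0) IMPLIES 1) IMPLIES ((1 IMPLIES NOT 0) AND (0 XOR NOT 0))) -> 1
  row 17 [10001]: (((1 AND 0) IMPLIES 1) IMPLIES ((1 IMPLIES NOT 0) AND (0 XOR NOT 1))) -> 0
  row 18 [10010]: (((1 AND 1) IMPLIES 1) IMPLIES ((1 IMPLIES NOT 1) AND (1 XOR NOT 0))) -> 0
  row 19 [10011]: (((1 AND 1) IMPLIES 1) IMPLIES ((1 IMPLIES NOT 1) AND (1 XOR NOT 1))) -> 0
  row 20 [10100]: (((1 AND 0) IMPLIES 1) IMPLIES ((1 IMPLIES NOT 0) AND (0 XOR NOT 0))) -> 1
  row 21 [10101]: (((1 AND 0) IMPLIES 1) IMPLIES ((1 IMPLIES NOT 0) AND (0 XOR NOT 1))) -> 0
  row 22 [10110]: (((1 AND 1) IMPLIES 1) IMPLIES ((1 IMPLIES NOT 1) AND (1 XOR NOT 0))) -> 0
  row 23 [10111]: (((1 AND 1) IMPLIES 1) IMPLIES ((1 IMPLIES NOT 1) AND (1 XOR NOT 1))) -> 0
  row 24 [11000]: (((1 AND 0) IMPLIES 1) IMPLIES ((1 IMPLIES NOT 0) AND (0 XOR NOT 0))) -> 1
  row 25 [11001]: (((1 AND 0) IMPLIES 1) IMPLIES ((1 IMPLIES NOT 0) AND (0 XOR NOT 1))) -> 0
  row 26 [11010]: (((1 AND 1) IMPLIES 1) IMPLIES ((1 IMPLIES NOT 1) AND (1 XOR NOT 0))) -> 0
  row 27 [11011]: (((1 AND 1) IMPLIES 1) IMPLIES ((1 IMPLIES NOT 1) AND (1 XOR NOT 1))) -> 0
  row 28 [11100]: (((1 AND 0) IMPLIES 1) IMPLIES ((1 IMPLIES NOT 0) AND (0 XOR NOT 0))) -> 1
  row 29 [11101]: (((1 AND 0) IMPLIES 1) IMPLIES ((1 IMPLIES NOT 0) AND (0 XOR NOT 1))) -> 0
  row 30 [11110]: (((1 AND 1) IMPLIES 1) IMPLIES ((1 IMPLIES NOT 1) AND (1 XOR NOT 0))) -> 0
  row 31 [11111]: (((1 AND 1) IMPLIES 1) IMPLIES ((1 IMPLIES NOT 1) AND (1 XOR NOT 1))) -> 0
Full result column, 4 rows per line (a,b,c fixed per line; d,e runs 00..11 left to right):
  rows 0-3 [a,b,c=000]: 1001  = hex 9
  rows 4-7 [a,b,c=001]: 1001  = hex 9
  rows 8-11 [a,b,c=010]: 1001  = hex 9
  rows 12-15 [a,b,c=011]: 1001  = hex 9
  rows 16-19 [a,b,c=100]: 1000  = hex 8
  rows 20-23 [a,b,c=101]: 1000  = hex 8
  rows 24-27 [a,b,c=110]: 1000  = hex 8
  rows 28-31 [a,b,c=111]: 1000  = hex 8
Output column (row 0 .. row 31) = 10011001100110011000100010001000
Output column grouped in 4s = 1001 1001 1001 1001 1000 1000 1000 1000 = 0x99998888
Convert to decimal digit by digit (value = value*16 + digit):
  9 -> 9
  9*16 + 9 = 153
  153*16 + 9 = 2457
  2457*16 + 9 = 39321
  39321*16 + 8 = 629144
  629144*16 + 8 = 10066312
  10066312*16 + 8 = 161061000
  161061000*16 + 8 = 2576976008
Decimal = 2576976008

2576976008


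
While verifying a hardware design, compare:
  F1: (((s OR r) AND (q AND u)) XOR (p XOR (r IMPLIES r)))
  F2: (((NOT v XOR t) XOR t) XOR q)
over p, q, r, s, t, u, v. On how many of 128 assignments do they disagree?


F1 = (((s OR r) AND (q AND u)) XOR (p XOR (r IMPLIES r)))
F2 = (((NOT v XOR t) XOR t) XOR q)
Evaluate both on each of 128 rows (bits = p,q,r,s,t,u,v):
  row 0 [0000000]: F1=1 F2=1 -> 0
  row 1 [0000001]: F1=1 F2=0 (differ) -> 1
  row 2 [0000010]: F1=1 F2=1 -> 0
  row 3 [0000011]: F1=1 F2=0 (differ) -> 1
  row 4 [0000100]: F1=1 F2=1 -> 0
  (every remaining row is evaluated the same way; all 128 results are listed next)
Full result column, 8 rows per line (p,q,r,s fixed per line; t,u,v runs 000..111 left to right):
  rows 0-7 [p,q,r,s=0000]: 01010101  (ones: 4)
  rows 8-15 [p,q,r,s=0001]: 01010101  (ones: 4)
  rows 16-23 [p,q,r,s=0010]: 01010101  (ones: 4)
  rows 24-31 [p,q,r,s=0011]: 01010101  (ones: 4)
  rows 32-39 [p,q,r,s=0100]: 10101010  (ones: 4)
  rows 40-47 [p,q,r,s=0101]: 10011001  (ones: 4)
  rows 48-55 [p,q,r,s=0110]: 10011001  (ones: 4)
  rows 56-63 [p,q,r,s=0111]: 10011001  (ones: 4)
  rows 64-71 [p,q,r,s=1000]: 10101010  (ones: 4)
  rows 72-79 [p,q,r,s=1001]: 10101010  (ones: 4)
  rows 80-87 [p,q,r,s=1010]: 10101010  (ones: 4)
  rows 88-95 [p,q,r,s=1011]: 10101010  (ones: 4)
  rows 96-103 [p,q,r,s=1100]: 01010101  (ones: 4)
  rows 104-111 [p,q,r,s=1101]: 01100110  (ones: 4)
  rows 112-119 [p,q,r,s=1110]: 01100110  (ones: 4)
  rows 120-127 [p,q,r,s=1111]: 01100110  (ones: 4)
Disagreements = 4+4+4+4+4+4+4+4+4+4+4+4+4+4+4+4 = 64

64


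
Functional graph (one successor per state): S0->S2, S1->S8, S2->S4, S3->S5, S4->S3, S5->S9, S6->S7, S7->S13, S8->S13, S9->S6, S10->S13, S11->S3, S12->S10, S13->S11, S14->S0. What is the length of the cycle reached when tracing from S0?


Trace from S0 until a state repeats:
  S0 -> S2 -> S4 -> S3 -> S5 -> S9 -> S6 -> S7 -> S13 -> S11 -> S3
S3 first seen at step 3, revisited at step 10.
Cycle length = 10 - 3 = 7

7


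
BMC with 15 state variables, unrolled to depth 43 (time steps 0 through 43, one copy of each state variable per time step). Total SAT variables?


BMC unrolls to depth k, creating one copy of each state var for steps 0..k.
Step count = 43 + 1 = 44 (steps 0 through 43)
Vars per step = 15
Total = 15 * 44 = 660

660


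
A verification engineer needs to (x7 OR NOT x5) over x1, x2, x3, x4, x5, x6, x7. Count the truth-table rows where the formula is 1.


Formula: (x7 OR NOT x5) over 7 vars (128 rows)
Evaluate each row (x1, x2, x3, x4, x5, x6, x7 as bits, MSB first):
  row 0 [0000000]: (0 OR NOT 0) -> 1
  row 1 [0000001]: (1 OR NOT 0) -> 1
  row 2 [0000010]: (0 OR NOT 0) -> 1
  row 3 [0000011]: (1 OR NOT 0) -> 1
  row 4 [0000100]: (0 OR NOT 1) -> 0
  (every remaining row is evaluated the same way; all 128 results are listed next)
Full result column, 8 rows per line (x1,x2,x3,x4 fixed per line; x5,x6,x7 runs 000..111 left to right):
  rows 0-7 [x1,x2,x3,x4=0000]: 11110101  (ones: 6)
  rows 8-15 [x1,x2,x3,x4=0001]: 11110101  (ones: 6)
  rows 16-23 [x1,x2,x3,x4=0010]: 11110101  (ones: 6)
  rows 24-31 [x1,x2,x3,x4=0011]: 11110101  (ones: 6)
  rows 32-39 [x1,x2,x3,x4=0100]: 11110101  (ones: 6)
  rows 40-47 [x1,x2,x3,x4=0101]: 11110101  (ones: 6)
  rows 48-55 [x1,x2,x3,x4=0110]: 11110101  (ones: 6)
  rows 56-63 [x1,x2,x3,x4=0111]: 11110101  (ones: 6)
  rows 64-71 [x1,x2,x3,x4=1000]: 11110101  (ones: 6)
  rows 72-79 [x1,x2,x3,x4=1001]: 11110101  (ones: 6)
  rows 80-87 [x1,x2,x3,x4=1010]: 11110101  (ones: 6)
  rows 88-95 [x1,x2,x3,x4=1011]: 11110101  (ones: 6)
  rows 96-103 [x1,x2,x3,x4=1100]: 11110101  (ones: 6)
  rows 104-111 [x1,x2,x3,x4=1101]: 11110101  (ones: 6)
  rows 112-119 [x1,x2,x3,x4=1110]: 11110101  (ones: 6)
  rows 120-127 [x1,x2,x3,x4=1111]: 11110101  (ones: 6)
Count of 1-rows = 6+6+6+6+6+6+6+6+6+6+6+6+6+6+6+6 = 96

96


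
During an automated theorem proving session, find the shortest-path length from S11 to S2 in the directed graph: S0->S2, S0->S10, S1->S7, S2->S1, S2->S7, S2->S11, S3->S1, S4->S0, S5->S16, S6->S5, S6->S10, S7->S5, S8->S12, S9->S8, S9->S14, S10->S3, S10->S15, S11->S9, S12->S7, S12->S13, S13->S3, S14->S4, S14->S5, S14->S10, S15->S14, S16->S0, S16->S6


BFS layer-by-layer from S11:
  dist 0: {S11}
  dist 1: {S9}
  dist 2: {S8, S14}
  dist 3: {S4, S5, S10, S12}
  dist 4: {S0, S3, S7, S13, S15, S16}
  dist 5: {S1, S2, S6}
  -> S2 reached at distance 5
Shortest path length = 5

5


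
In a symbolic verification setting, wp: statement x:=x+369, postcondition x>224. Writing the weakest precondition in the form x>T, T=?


Formula: wp(x:=E, P) = P[E/x] (substitute E for x in postcondition)
Step 1: Postcondition: x>224
Step 2: Substitute x+369 for x: x+369>224
Step 3: Solve for x: x > 224-369 = -145

-145


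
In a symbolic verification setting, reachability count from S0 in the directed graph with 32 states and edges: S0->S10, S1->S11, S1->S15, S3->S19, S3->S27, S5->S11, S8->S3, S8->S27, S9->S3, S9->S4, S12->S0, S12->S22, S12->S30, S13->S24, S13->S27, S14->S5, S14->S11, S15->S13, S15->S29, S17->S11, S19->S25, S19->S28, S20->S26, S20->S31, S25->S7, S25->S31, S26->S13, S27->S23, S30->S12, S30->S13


BFS from S0:
  layer 0: {S0}
  layer 1: {S10}
Reachable set: {S0, S10}
Count = 2

2


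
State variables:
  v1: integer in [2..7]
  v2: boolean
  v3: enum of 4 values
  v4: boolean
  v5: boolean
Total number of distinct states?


State space = product of domain sizes of all variables.
Domain sizes:
  v1 (integer in [2..7]): 6
  v2 (boolean): 2
  v3 (enum of 4 values): 4
  v4 (boolean): 2
  v5 (boolean): 2
Product = 6 * 2 * 4 * 2 * 2 = 192

192


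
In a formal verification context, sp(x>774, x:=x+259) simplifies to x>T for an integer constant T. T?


Formula: sp(P, x:=E) = exists old_x. (x = E[old_x/x]) AND P[old_x/x] (old_x is the value of x before the assignment; eliminate old_x by solving x = E[old_x/x] for old_x)
Step 1: Precondition P: x>774, i.e. old_x > 774
Step 2: Assignment gives x = old_x + 259, so old_x = x - 259
Step 3: Substitute into P: x - 259 > 774
Step 4: Simplify: x > 774+259 = 1033

1033


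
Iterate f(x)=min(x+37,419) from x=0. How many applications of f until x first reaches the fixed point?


Step 1: x=0, cap=419, increment=37
Step 2: x grows by 37 each step until capped at 419; fixed point is x=419
Step 3: iterations = ceil(419/37) = 12

12


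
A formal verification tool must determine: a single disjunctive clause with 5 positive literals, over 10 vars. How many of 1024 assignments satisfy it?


Step 1: Total=2^10=1024
Step 2: Unsat when all 5 false: 2^5=32
Step 3: Sat=1024-32=992

992


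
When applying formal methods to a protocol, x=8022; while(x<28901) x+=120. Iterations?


Step 1: x goes from 8022 toward 28901 by 120; the body runs while x<28901, so iterations = ceil((bound-start)/step)
Step 2: Distance=20879
Step 3: ceil(20879/120)=174

174


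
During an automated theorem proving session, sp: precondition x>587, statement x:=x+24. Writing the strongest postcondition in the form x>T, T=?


Formula: sp(P, x:=E) = exists old_x. (x = E[old_x/x]) AND P[old_x/x] (old_x is the value of x before the assignment; eliminate old_x by solving x = E[old_x/x] for old_x)
Step 1: Precondition P: x>587, i.e. old_x > 587
Step 2: Assignment gives x = old_x + 24, so old_x = x - 24
Step 3: Substitute into P: x - 24 > 587
Step 4: Simplify: x > 587+24 = 611

611


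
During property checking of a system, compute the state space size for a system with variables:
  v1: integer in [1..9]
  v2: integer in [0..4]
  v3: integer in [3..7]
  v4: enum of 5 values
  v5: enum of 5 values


State space = product of domain sizes of all variables.
Domain sizes:
  v1 (integer in [1..9]): 9
  v2 (integer in [0..4]): 5
  v3 (integer in [3..7]): 5
  v4 (enum of 5 values): 5
  v5 (enum of 5 values): 5
Product = 9 * 5 * 5 * 5 * 5 = 5625

5625


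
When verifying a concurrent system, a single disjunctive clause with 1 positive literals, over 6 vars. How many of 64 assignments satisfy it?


Step 1: Total=2^6=64
Step 2: Unsat when all 1 false: 2^5=32
Step 3: Sat=64-32=32

32


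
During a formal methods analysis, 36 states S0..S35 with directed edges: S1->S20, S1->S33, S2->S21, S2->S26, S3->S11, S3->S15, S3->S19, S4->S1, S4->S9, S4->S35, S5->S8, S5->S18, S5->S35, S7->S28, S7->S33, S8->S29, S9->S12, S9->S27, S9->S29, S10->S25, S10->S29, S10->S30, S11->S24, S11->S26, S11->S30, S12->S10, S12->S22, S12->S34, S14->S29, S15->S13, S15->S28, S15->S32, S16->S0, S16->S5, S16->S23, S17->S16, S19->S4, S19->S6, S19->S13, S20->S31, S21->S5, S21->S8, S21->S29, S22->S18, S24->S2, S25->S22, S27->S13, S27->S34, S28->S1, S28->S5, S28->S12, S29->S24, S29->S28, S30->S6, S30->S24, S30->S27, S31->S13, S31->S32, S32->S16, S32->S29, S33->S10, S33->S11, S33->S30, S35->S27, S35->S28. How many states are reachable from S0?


BFS from S0:
  layer 0: {S0}
Reachable set: {S0}
Count = 1

1


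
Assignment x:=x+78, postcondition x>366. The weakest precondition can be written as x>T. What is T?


Formula: wp(x:=E, P) = P[E/x] (substitute E for x in postcondition)
Step 1: Postcondition: x>366
Step 2: Substitute x+78 for x: x+78>366
Step 3: Solve for x: x > 366-78 = 288

288


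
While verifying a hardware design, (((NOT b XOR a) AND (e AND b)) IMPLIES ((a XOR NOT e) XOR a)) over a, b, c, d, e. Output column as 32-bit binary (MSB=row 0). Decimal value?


Formula: (((NOT b XOR a) AND (e AND b)) IMPLIES ((a XOR NOT e) XOR a)) over a, b, c, d, e (32 rows)
Evaluate each row (bits = a,b,c,d,e, MSB first):
  row 0 [00000]: (((NOT 0 XOR 0) AND (0 AND 0)) IMPLIES ((0 XOR NOT 0) XOR 0)) -> 1
  row 1 [00001]: (((NOT 0 XOR 0) AND (1 AND 0)) IMPLIES ((0 XOR NOT 1) XOR 0)) -> 1
  row 2 [00010]: (((NOT 0 XOR 0) AND (0 AND 0)) IMPLIES ((0 XOR NOT 0) XOR 0)) -> 1
  row 3 [00011]: (((NOT 0 XOR 0) AND (1 AND 0)) IMPLIES ((0 XOR NOT 1) XOR 0)) -> 1
  row 4 [00100]: (((NOT 0 XOR 0) AND (0 AND 0)) IMPLIES ((0 XOR NOT 0) XOR 0)) -> 1
  row 5 [00101]: (((NOT 0 XOR 0) AND (1 AND 0)) IMPLIES ((0 XOR NOT 1) XOR 0)) -> 1
  row 6 [00110]: (((NOT 0 XOR 0) AND (0 AND 0)) IMPLIES ((0 XOR NOT 0) XOR 0)) -> 1
  row 7 [00111]: (((NOT 0 XOR 0) AND (1 AND 0)) IMPLIES ((0 XOR NOT 1) XOR 0)) -> 1
  row 8 [01000]: (((NOT 1 XOR 0) AND (0 AND 1)) IMPLIES ((0 XOR NOT 0) XOR 0)) -> 1
  row 9 [01001]: (((NOT 1 XOR 0) AND (1 AND 1)) IMPLIES ((0 XOR NOT 1) XOR 0)) -> 1
  row 10 [01010]: (((NOT 1 XOR 0) AND (0 AND 1)) IMPLIES ((0 XOR NOT 0) XOR 0)) -> 1
  row 11 [01011]: (((NOT 1 XOR 0) AND (1 AND 1)) IMPLIES ((0 XOR NOT 1) XOR 0)) -> 1
  row 12 [01100]: (((NOT 1 XOR 0) AND (0 AND 1)) IMPLIES ((0 XOR NOT 0) XOR 0)) -> 1
  row 13 [01101]: (((NOT 1 XOR 0) AND (1 AND 1)) IMPLIES ((0 XOR NOT 1) XOR 0)) -> 1
  row 14 [01110]: (((NOT 1 XOR 0) AND (0 AND 1)) IMPLIES ((0 XOR NOT 0) XOR 0)) -> 1
  row 15 [01111]: (((NOT 1 XOR 0) AND (1 AND 1)) IMPLIES ((0 XOR NOT 1) XOR 0)) -> 1
  row 16 [10000]: (((NOT 0 XOR 1) AND (0 AND 0)) IMPLIES ((1 XOR NOT 0) XOR 1)) -> 1
  row 17 [10001]: (((NOT 0 XOR 1) AND (1 AND 0)) IMPLIES ((1 XOR NOT 1) XOR 1)) -> 1
  row 18 [10010]: (((NOT 0 XOR 1) AND (0 AND 0)) IMPLIES ((1 XOR NOT 0) XOR 1)) -> 1
  row 19 [10011]: (((NOT 0 XOR 1) AND (1 AND 0)) IMPLIES ((1 XOR NOT 1) XOR 1)) -> 1
  row 20 [10100]: (((NOT 0 XOR 1) AND (0 AND 0)) IMPLIES ((1 XOR NOT 0) XOR 1)) -> 1
  row 21 [10101]: (((NOT 0 XOR 1) AND (1 AND 0)) IMPLIES ((1 XOR NOT 1) XOR 1)) -> 1
  row 22 [10110]: (((NOT 0 XOR 1) AND (0 AND 0)) IMPLIES ((1 XOR NOT 0) XOR 1)) -> 1
  row 23 [10111]: (((NOT 0 XOR 1) AND (1 AND 0)) IMPLIES ((1 XOR NOT 1) XOR 1)) -> 1
  row 24 [11000]: (((NOT 1 XOR 1) AND (0 AND 1)) IMPLIES ((1 XOR NOT 0) XOR 1)) -> 1
  row 25 [11001]: (((NOT 1 XOR 1) AND (1 AND 1)) IMPLIES ((1 XOR NOT 1) XOR 1)) -> 0
  row 26 [11010]: (((NOT 1 XOR 1) AND (0 AND 1)) IMPLIES ((1 XOR NOT 0) XOR 1)) -> 1
  row 27 [11011]: (((NOT 1 XOR 1) AND (1 AND 1)) IMPLIES ((1 XOR NOT 1) XOR 1)) -> 0
  row 28 [11100]: (((NOT 1 XOR 1) AND (0 AND 1)) IMPLIES ((1 XOR NOT 0) XOR 1)) -> 1
  row 29 [11101]: (((NOT 1 XOR 1) AND (1 AND 1)) IMPLIES ((1 XOR NOT 1) XOR 1)) -> 0
  row 30 [11110]: (((NOT 1 XOR 1) AND (0 AND 1)) IMPLIES ((1 XOR NOT 0) XOR 1)) -> 1
  row 31 [11111]: (((NOT 1 XOR 1) AND (1 AND 1)) IMPLIES ((1 XOR NOT 1) XOR 1)) -> 0
Full result column, 4 rows per line (a,b,c fixed per line; d,e runs 00..11 left to right):
  rows 0-3 [a,b,c=000]: 1111  = hex F
  rows 4-7 [a,b,c=001]: 1111  = hex F
  rows 8-11 [a,b,c=010]: 1111  = hex F
  rows 12-15 [a,b,c=011]: 1111  = hex F
  rows 16-19 [a,b,c=100]: 1111  = hex F
  rows 20-23 [a,b,c=101]: 1111  = hex F
  rows 24-27 [a,b,c=110]: 1010  = hex A
  rows 28-31 [a,b,c=111]: 1010  = hex A
Output column (row 0 .. row 31) = 11111111111111111111111110101010
Output column grouped in 4s = 1111 1111 1111 1111 1111 1111 1010 1010 = 0xFFFFFFAA
Convert to decimal digit by digit (value = value*16 + digit):
  F -> 15
  15*16 + 15 (F) = 255
  255*16 + 15 (F) = 4095
  4095*16 + 15 (F) = 65535
  65535*16 + 15 (F) = 1048575
  1048575*16 + 15 (F) = 16777215
  16777215*16 + 10 (A) = 268435450
  268435450*16 + 10 (A) = 4294967210
Decimal = 4294967210

4294967210


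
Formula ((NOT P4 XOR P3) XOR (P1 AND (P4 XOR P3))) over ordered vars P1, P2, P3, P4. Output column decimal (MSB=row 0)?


Formula: ((NOT P4 XOR P3) XOR (P1 AND (P4 XOR P3))) over P1, P2, P3, P4 (16 rows)
Evaluate each row (bits = P1,P2,P3,P4, MSB first):
  row 0 [0000]: ((NOT 0 XOR 0) XOR (0 AND (0 XOR 0))) -> 1
  row 1 [0001]: ((NOT 1 XOR 0) XOR (0 AND (1 XOR 0))) -> 0
  row 2 [0010]: ((NOT 0 XOR 1) XOR (0 AND (0 XOR 1))) -> 0
  row 3 [0011]: ((NOT 1 XOR 1) XOR (0 AND (1 XOR 1))) -> 1
  row 4 [0100]: ((NOT 0 XOR 0) XOR (0 AND (0 XOR 0))) -> 1
  row 5 [0101]: ((NOT 1 XOR 0) XOR (0 AND (1 XOR 0))) -> 0
  row 6 [0110]: ((NOT 0 XOR 1) XOR (0 AND (0 XOR 1))) -> 0
  row 7 [0111]: ((NOT 1 XOR 1) XOR (0 AND (1 XOR 1))) -> 1
  row 8 [1000]: ((NOT 0 XOR 0) XOR (1 AND (0 XOR 0))) -> 1
  row 9 [1001]: ((NOT 1 XOR 0) XOR (1 AND (1 XOR 0))) -> 1
  row 10 [1010]: ((NOT 0 XOR 1) XOR (1 AND (0 XOR 1))) -> 1
  row 11 [1011]: ((NOT 1 XOR 1) XOR (1 AND (1 XOR 1))) -> 1
  row 12 [1100]: ((NOT 0 XOR 0) XOR (1 AND (0 XOR 0))) -> 1
  row 13 [1101]: ((NOT 1 XOR 0) XOR (1 AND (1 XOR 0))) -> 1
  row 14 [1110]: ((NOT 0 XOR 1) XOR (1 AND (0 XOR 1))) -> 1
  row 15 [1111]: ((NOT 1 XOR 1) XOR (1 AND (1 XOR 1))) -> 1
Full result column, 4 rows per line (P1,P2 fixed per line; P3,P4 runs 00..11 left to right):
  rows 0-3 [P1,P2=00]: 1001  = hex 9
  rows 4-7 [P1,P2=01]: 1001  = hex 9
  rows 8-11 [P1,P2=10]: 1111  = hex F
  rows 12-15 [P1,P2=11]: 1111  = hex F
Output column (row 0 .. row 15) = 1001100111111111
Output column grouped in 4s = 1001 1001 1111 1111 = 0x99FF
Convert to decimal digit by digit (value = value*16 + digit):
  9 -> 9
  9*16 + 9 = 153
  153*16 + 15 (F) = 2463
  2463*16 + 15 (F) = 39423
Decimal = 39423

39423


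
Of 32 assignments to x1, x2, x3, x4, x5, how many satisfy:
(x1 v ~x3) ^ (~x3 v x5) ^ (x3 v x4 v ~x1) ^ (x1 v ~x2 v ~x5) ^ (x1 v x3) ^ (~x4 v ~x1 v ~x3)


CNF with 6 clauses over 5 vars (32 assignments).
An assignment satisfies CNF iff every clause has >=1 true literal.
Check each row (bits = x1,x2,x3,x4,x5; clause T/F shown):
  row 0 [00000]: clauses=TTTTFT -> 0
  row 1 [00001]: clauses=TTTTFT -> 0
  row 2 [00010]: clauses=TTTTFT -> 0
  row 3 [00011]: clauses=TTTTFT -> 0
  row 4 [00100]: clauses=FFTTTT -> 0
  row 5 [00101]: clauses=FTTTTT -> 0
  row 6 [00110]: clauses=FFTTTT -> 0
  row 7 [00111]: clauses=FTTTTT -> 0
  row 8 [01000]: clauses=TTTTFT -> 0
  row 9 [01001]: clauses=TTTFFT -> 0
  row 10 [01010]: clauses=TTTTFT -> 0
  row 11 [01011]: clauses=TTTFFT -> 0
  row 12 [01100]: clauses=FFTTTT -> 0
  row 13 [01101]: clauses=FTTFTT -> 0
  row 14 [01110]: clauses=FFTTTT -> 0
  row 15 [01111]: clauses=FTTFTT -> 0
  row 16 [10000]: clauses=TTFTTT -> 0
  row 17 [10001]: clauses=TTFTTT -> 0
  row 18 [10010]: clauses=TTTTTT -> 1
  row 19 [10011]: clauses=TTTTTT -> 1
  row 20 [10100]: clauses=TFTTTT -> 0
  row 21 [10101]: clauses=TTTTTT -> 1
  row 22 [10110]: clauses=TFTTTF -> 0
  row 23 [10111]: clauses=TTTTTF -> 0
  row 24 [11000]: clauses=TTFTTT -> 0
  row 25 [11001]: clauses=TTFTTT -> 0
  row 26 [11010]: clauses=TTTTTT -> 1
  row 27 [11011]: clauses=TTTTTT -> 1
  row 28 [11100]: clauses=TFTTTT -> 0
  row 29 [11101]: clauses=TTTTTT -> 1
  row 30 [11110]: clauses=TFTTTF -> 0
  row 31 [11111]: clauses=TTTTTF -> 0
Full result column, 8 rows per line (x1,x2 fixed per line; x3,x4,x5 runs 000..111 left to right):
  rows 0-7 [x1,x2=00]: 00000000  (ones: 0)
  rows 8-15 [x1,x2=01]: 00000000  (ones: 0)
  rows 16-23 [x1,x2=10]: 00110100  (ones: 3)
  rows 24-31 [x1,x2=11]: 00110100  (ones: 3)
Satisfying assignments = 0+0+3+3 = 6

6


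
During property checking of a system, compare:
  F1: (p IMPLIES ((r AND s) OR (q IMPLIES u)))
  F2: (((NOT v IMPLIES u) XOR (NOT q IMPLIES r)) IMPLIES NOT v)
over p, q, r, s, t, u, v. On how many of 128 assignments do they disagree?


F1 = (p IMPLIES ((r AND s) OR (q IMPLIES u)))
F2 = (((NOT v IMPLIES u) XOR (NOT q IMPLIES r)) IMPLIES NOT v)
Evaluate both on each of 128 rows (bits = p,q,r,s,t,u,v):
  row 0 [0000000]: F1=1 F2=1 -> 0
  row 1 [0000001]: F1=1 F2=0 (differ) -> 1
  row 2 [0000010]: F1=1 F2=1 -> 0
  row 3 [0000011]: F1=1 F2=0 (differ) -> 1
  row 4 [0000100]: F1=1 F2=1 -> 0
  (every remaining row is evaluated the same way; all 128 results are listed next)
Full result column, 8 rows per line (p,q,r,s fixed per line; t,u,v runs 000..111 left to right):
  rows 0-7 [p,q,r,s=0000]: 01010101  (ones: 4)
  rows 8-15 [p,q,r,s=0001]: 01010101  (ones: 4)
  rows 16-23 [p,q,r,s=0010]: 00000000  (ones: 0)
  rows 24-31 [p,q,r,s=0011]: 00000000  (ones: 0)
  rows 32-39 [p,q,r,s=0100]: 00000000  (ones: 0)
  rows 40-47 [p,q,r,s=0101]: 00000000  (ones: 0)
  rows 48-55 [p,q,r,s=0110]: 00000000  (ones: 0)
  rows 56-63 [p,q,r,s=0111]: 00000000  (ones: 0)
  rows 64-71 [p,q,r,s=1000]: 01010101  (ones: 4)
  rows 72-79 [p,q,r,s=1001]: 01010101  (ones: 4)
  rows 80-87 [p,q,r,s=1010]: 00000000  (ones: 0)
  rows 88-95 [p,q,r,s=1011]: 00000000  (ones: 0)
  rows 96-103 [p,q,r,s=1100]: 11001100  (ones: 4)
  rows 104-111 [p,q,r,s=1101]: 11001100  (ones: 4)
  rows 112-119 [p,q,r,s=1110]: 11001100  (ones: 4)
  rows 120-127 [p,q,r,s=1111]: 00000000  (ones: 0)
Disagreements = 4+4+0+0+0+0+0+0+4+4+0+0+4+4+4+0 = 28

28


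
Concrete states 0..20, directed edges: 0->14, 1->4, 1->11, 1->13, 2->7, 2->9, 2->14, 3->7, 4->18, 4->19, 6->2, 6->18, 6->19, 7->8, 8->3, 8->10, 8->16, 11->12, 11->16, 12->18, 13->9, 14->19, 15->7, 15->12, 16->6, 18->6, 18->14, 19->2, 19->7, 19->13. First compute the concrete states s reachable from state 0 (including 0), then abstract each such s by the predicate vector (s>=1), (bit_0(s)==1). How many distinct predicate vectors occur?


BFS from 0:
Concrete reachable: {0, 2, 3, 6, 7, 8, 9, 10, 13, 14, 16, 18, 19}
Abstract via predicates (s>=1), (bit_0(s)==1):
  (0,0) <- {0}
  (1,0) <- {2, 6, 8, 10, 14, 16, 18}
  (1,1) <- {3, 7, 9, 13, 19}
Distinct abstract states = 3

3


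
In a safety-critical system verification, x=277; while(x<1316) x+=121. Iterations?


Step 1: x goes from 277 toward 1316 by 121; the body runs while x<1316, so iterations = ceil((bound-start)/step)
Step 2: Distance=1039
Step 3: ceil(1039/121)=9

9


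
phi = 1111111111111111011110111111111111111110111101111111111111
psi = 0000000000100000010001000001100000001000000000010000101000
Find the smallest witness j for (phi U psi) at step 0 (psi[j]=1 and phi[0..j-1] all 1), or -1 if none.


(phi U psi) at 0: need smallest j with psi[j]=1 and phi[i]=1 for all i in [0,j).
Scan from step 0:
  step 0: phi=1, psi=0 -> continue
  step 1: phi=1, psi=0 -> continue
  step 2: phi=1, psi=0 -> continue
  step 3: phi=1, psi=0 -> continue
  step 10: psi=1 and phi held for [0,10) -> witness found
Witness step = 10

10


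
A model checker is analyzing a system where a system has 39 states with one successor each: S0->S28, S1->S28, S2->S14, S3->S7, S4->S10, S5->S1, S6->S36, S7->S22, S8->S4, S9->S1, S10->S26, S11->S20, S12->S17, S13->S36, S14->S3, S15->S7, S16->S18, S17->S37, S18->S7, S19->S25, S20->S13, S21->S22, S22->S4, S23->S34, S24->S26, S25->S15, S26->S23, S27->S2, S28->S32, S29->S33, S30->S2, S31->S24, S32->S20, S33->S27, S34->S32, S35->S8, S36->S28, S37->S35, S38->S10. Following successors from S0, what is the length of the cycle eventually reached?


Trace from S0 until a state repeats:
  S0 -> S28 -> S32 -> S20 -> S13 -> S36 -> S28
S28 first seen at step 1, revisited at step 6.
Cycle length = 6 - 1 = 5

5


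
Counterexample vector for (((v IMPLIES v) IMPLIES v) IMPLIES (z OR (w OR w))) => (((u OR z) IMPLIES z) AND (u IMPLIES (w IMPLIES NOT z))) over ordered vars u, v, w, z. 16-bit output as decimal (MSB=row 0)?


F1 = (((v IMPLIES v) IMPLIES v) IMPLIES (z OR (w OR w)))
F2 = (((u OR z) IMPLIES z) AND (u IMPLIES (w IMPLIES NOT z)))
Counterexample to F1=>F2 is where F1=1 and F2=0.
Evaluate each row (bits = u,v,w,z, MSB first):
  row 0 [0000]: F1=1 F2=1 -> F1&~F2 -> 0
  row 1 [0001]: F1=1 F2=1 -> F1&~F2 -> 0
  row 2 [0010]: F1=1 F2=1 -> F1&~F2 -> 0
  row 3 [0011]: F1=1 F2=1 -> F1&~F2 -> 0
  row 4 [0100]: F1=0 F2=1 -> F1&~F2 -> 0
  row 5 [0101]: F1=1 F2=1 -> F1&~F2 -> 0
  row 6 [0110]: F1=1 F2=1 -> F1&~F2 -> 0
  row 7 [0111]: F1=1 F2=1 -> F1&~F2 -> 0
  row 8 [1000]: F1=1 F2=0 -> F1&~F2 -> 1
  row 9 [1001]: F1=1 F2=1 -> F1&~F2 -> 0
  row 10 [1010]: F1=1 F2=0 -> F1&~F2 -> 1
  row 11 [1011]: F1=1 F2=0 -> F1&~F2 -> 1
  row 12 [1100]: F1=0 F2=0 -> F1&~F2 -> 0
  row 13 [1101]: F1=1 F2=1 -> F1&~F2 -> 0
  row 14 [1110]: F1=1 F2=0 -> F1&~F2 -> 1
  row 15 [1111]: F1=1 F2=0 -> F1&~F2 -> 1
Full result column, 4 rows per line (u,v fixed per line; w,z runs 00..11 left to right):
  rows 0-3 [u,v=00]: 0000  = hex 0
  rows 4-7 [u,v=01]: 0000  = hex 0
  rows 8-11 [u,v=10]: 1011  = hex B
  rows 12-15 [u,v=11]: 0011  = hex 3
Counterexample vector (row 0 .. row 15) = 0000000010110011
Output column grouped in 4s = 0000 0000 1011 0011 = 0x00B3
Convert to decimal digit by digit (value = value*16 + digit):
  0 -> 0
  0*16 + 0 = 0
  0*16 + 11 (B) = 11
  11*16 + 3 = 179
Decimal = 179

179


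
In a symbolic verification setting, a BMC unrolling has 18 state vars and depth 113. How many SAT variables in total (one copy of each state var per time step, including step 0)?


BMC unrolls to depth k, creating one copy of each state var for steps 0..k.
Step count = 113 + 1 = 114 (steps 0 through 113)
Vars per step = 18
Total = 18 * 114 = 2052

2052


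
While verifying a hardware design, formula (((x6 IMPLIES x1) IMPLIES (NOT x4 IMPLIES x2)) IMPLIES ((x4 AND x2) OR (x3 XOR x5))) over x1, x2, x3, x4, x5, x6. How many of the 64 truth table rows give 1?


Formula: (((x6 IMPLIES x1) IMPLIES (NOT x4 IMPLIES x2)) IMPLIES ((x4 AND x2) OR (x3 XOR x5))) over 6 vars (64 rows)
Evaluate each row (x1, x2, x3, x4, x5, x6 as bits, MSB first):
  row 0 [000000]: (((0 IMPLIES 0) IMPLIES (NOT 0 IMPLIES 0)) IMPLIES ((0 AND 0) OR (0 XOR 0))) -> 1
  row 1 [000001]: (((1 IMPLIES 0) IMPLIES (NOT 0 IMPLIES 0)) IMPLIES ((0 AND 0) OR (0 XOR 0))) -> 0
  row 2 [000010]: (((0 IMPLIES 0) IMPLIES (NOT 0 IMPLIES 0)) IMPLIES ((0 AND 0) OR (0 XOR 1))) -> 1
  row 3 [000011]: (((1 IMPLIES 0) IMPLIES (NOT 0 IMPLIES 0)) IMPLIES ((0 AND 0) OR (0 XOR 1))) -> 1
  row 4 [000100]: (((0 IMPLIES 0) IMPLIES (NOT 1 IMPLIES 0)) IMPLIES ((1 AND 0) OR (0 XOR 0))) -> 0
  (every remaining row is evaluated the same way; all 64 results are listed next)
Full result column, 8 rows per line (x1,x2,x3 fixed per line; x4,x5,x6 runs 000..111 left to right):
  rows 0-7 [x1,x2,x3=000]: 10110011  (ones: 5)
  rows 8-15 [x1,x2,x3=001]: 11101100  (ones: 5)
  rows 16-23 [x1,x2,x3=010]: 00111111  (ones: 6)
  rows 24-31 [x1,x2,x3=011]: 11001111  (ones: 6)
  rows 32-39 [x1,x2,x3=100]: 11110011  (ones: 6)
  rows 40-47 [x1,x2,x3=101]: 11111100  (ones: 6)
  rows 48-55 [x1,x2,x3=110]: 00111111  (ones: 6)
  rows 56-63 [x1,x2,x3=111]: 11001111  (ones: 6)
Count of 1-rows = 5+5+6+6+6+6+6+6 = 46

46


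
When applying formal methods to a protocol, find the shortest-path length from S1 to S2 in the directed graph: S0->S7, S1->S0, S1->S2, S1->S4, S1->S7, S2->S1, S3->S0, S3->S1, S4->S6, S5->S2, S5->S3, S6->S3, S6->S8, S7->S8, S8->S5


BFS layer-by-layer from S1:
  dist 0: {S1}
  dist 1: {S0, S2, S4, S7}
  -> S2 reached at distance 1
Shortest path length = 1

1


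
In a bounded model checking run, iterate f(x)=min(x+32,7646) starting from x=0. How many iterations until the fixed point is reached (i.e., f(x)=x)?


Step 1: x=0, cap=7646, increment=32
Step 2: x grows by 32 each step until capped at 7646; fixed point is x=7646
Step 3: iterations = ceil(7646/32) = 239

239


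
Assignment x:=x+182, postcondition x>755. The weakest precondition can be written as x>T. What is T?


Formula: wp(x:=E, P) = P[E/x] (substitute E for x in postcondition)
Step 1: Postcondition: x>755
Step 2: Substitute x+182 for x: x+182>755
Step 3: Solve for x: x > 755-182 = 573

573


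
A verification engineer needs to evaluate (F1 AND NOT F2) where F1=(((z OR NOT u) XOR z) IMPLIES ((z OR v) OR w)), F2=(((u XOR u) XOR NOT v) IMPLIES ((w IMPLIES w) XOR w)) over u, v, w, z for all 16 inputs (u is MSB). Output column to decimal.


F1 = (((z OR NOT u) XOR z) IMPLIES ((z OR v) OR w))
F2 = (((u XOR u) XOR NOT v) IMPLIES ((w IMPLIES w) XOR w))
Counterexample to F1=>F2 is where F1=1 and F2=0.
Evaluate each row (bits = u,v,w,z, MSB first):
  row 0 [0000]: F1=0 F2=1 -> F1&~F2 -> 0
  row 1 [0001]: F1=1 F2=1 -> F1&~F2 -> 0
  row 2 [0010]: F1=1 F2=0 -> F1&~F2 -> 1
  row 3 [0011]: F1=1 F2=0 -> F1&~F2 -> 1
  row 4 [0100]: F1=1 F2=1 -> F1&~F2 -> 0
  row 5 [0101]: F1=1 F2=1 -> F1&~F2 -> 0
  row 6 [0110]: F1=1 F2=1 -> F1&~F2 -> 0
  row 7 [0111]: F1=1 F2=1 -> F1&~F2 -> 0
  row 8 [1000]: F1=1 F2=1 -> F1&~F2 -> 0
  row 9 [1001]: F1=1 F2=1 -> F1&~F2 -> 0
  row 10 [1010]: F1=1 F2=0 -> F1&~F2 -> 1
  row 11 [1011]: F1=1 F2=0 -> F1&~F2 -> 1
  row 12 [1100]: F1=1 F2=1 -> F1&~F2 -> 0
  row 13 [1101]: F1=1 F2=1 -> F1&~F2 -> 0
  row 14 [1110]: F1=1 F2=1 -> F1&~F2 -> 0
  row 15 [1111]: F1=1 F2=1 -> F1&~F2 -> 0
Full result column, 4 rows per line (u,v fixed per line; w,z runs 00..11 left to right):
  rows 0-3 [u,v=00]: 0011  = hex 3
  rows 4-7 [u,v=01]: 0000  = hex 0
  rows 8-11 [u,v=10]: 0011  = hex 3
  rows 12-15 [u,v=11]: 0000  = hex 0
Counterexample vector (row 0 .. row 15) = 0011000000110000
Output column grouped in 4s = 0011 0000 0011 0000 = 0x3030
Convert to decimal digit by digit (value = value*16 + digit):
  3 -> 3
  3*16 + 0 = 48
  48*16 + 3 = 771
  771*16 + 0 = 12336
Decimal = 12336

12336


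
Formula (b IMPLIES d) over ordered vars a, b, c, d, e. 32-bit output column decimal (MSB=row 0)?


Formula: (b IMPLIES d) over a, b, c, d, e (32 rows)
Evaluate each row (bits = a,b,c,d,e, MSB first):
  row 0 [00000]: (0 IMPLIES 0) -> 1
  row 1 [00001]: (0 IMPLIES 0) -> 1
  row 2 [00010]: (0 IMPLIES 1) -> 1
  row 3 [00011]: (0 IMPLIES 1) -> 1
  row 4 [00100]: (0 IMPLIES 0) -> 1
  row 5 [00101]: (0 IMPLIES 0) -> 1
  row 6 [00110]: (0 IMPLIES 1) -> 1
  row 7 [00111]: (0 IMPLIES 1) -> 1
  row 8 [01000]: (1 IMPLIES 0) -> 0
  row 9 [01001]: (1 IMPLIES 0) -> 0
  row 10 [01010]: (1 IMPLIES 1) -> 1
  row 11 [01011]: (1 IMPLIES 1) -> 1
  row 12 [01100]: (1 IMPLIES 0) -> 0
  row 13 [01101]: (1 IMPLIES 0) -> 0
  row 14 [01110]: (1 IMPLIES 1) -> 1
  row 15 [01111]: (1 IMPLIES 1) -> 1
  row 16 [10000]: (0 IMPLIES 0) -> 1
  row 17 [10001]: (0 IMPLIES 0) -> 1
  row 18 [10010]: (0 IMPLIES 1) -> 1
  row 19 [10011]: (0 IMPLIES 1) -> 1
  row 20 [10100]: (0 IMPLIES 0) -> 1
  row 21 [10101]: (0 IMPLIES 0) -> 1
  row 22 [10110]: (0 IMPLIES 1) -> 1
  row 23 [10111]: (0 IMPLIES 1) -> 1
  row 24 [11000]: (1 IMPLIES 0) -> 0
  row 25 [11001]: (1 IMPLIES 0) -> 0
  row 26 [11010]: (1 IMPLIES 1) -> 1
  row 27 [11011]: (1 IMPLIES 1) -> 1
  row 28 [11100]: (1 IMPLIES 0) -> 0
  row 29 [11101]: (1 IMPLIES 0) -> 0
  row 30 [11110]: (1 IMPLIES 1) -> 1
  row 31 [11111]: (1 IMPLIES 1) -> 1
Full result column, 4 rows per line (a,b,c fixed per line; d,e runs 00..11 left to right):
  rows 0-3 [a,b,c=000]: 1111  = hex F
  rows 4-7 [a,b,c=001]: 1111  = hex F
  rows 8-11 [a,b,c=010]: 0011  = hex 3
  rows 12-15 [a,b,c=011]: 0011  = hex 3
  rows 16-19 [a,b,c=100]: 1111  = hex F
  rows 20-23 [a,b,c=101]: 1111  = hex F
  rows 24-27 [a,b,c=110]: 0011  = hex 3
  rows 28-31 [a,b,c=111]: 0011  = hex 3
Output column (row 0 .. row 31) = 11111111001100111111111100110011
Output column grouped in 4s = 1111 1111 0011 0011 1111 1111 0011 0011 = 0xFF33FF33
Convert to decimal digit by digit (value = value*16 + digit):
  F -> 15
  15*16 + 15 (F) = 255
  255*16 + 3 = 4083
  4083*16 + 3 = 65331
  65331*16 + 15 (F) = 1045311
  1045311*16 + 15 (F) = 16724991
  16724991*16 + 3 = 267599859
  267599859*16 + 3 = 4281597747
Decimal = 4281597747

4281597747


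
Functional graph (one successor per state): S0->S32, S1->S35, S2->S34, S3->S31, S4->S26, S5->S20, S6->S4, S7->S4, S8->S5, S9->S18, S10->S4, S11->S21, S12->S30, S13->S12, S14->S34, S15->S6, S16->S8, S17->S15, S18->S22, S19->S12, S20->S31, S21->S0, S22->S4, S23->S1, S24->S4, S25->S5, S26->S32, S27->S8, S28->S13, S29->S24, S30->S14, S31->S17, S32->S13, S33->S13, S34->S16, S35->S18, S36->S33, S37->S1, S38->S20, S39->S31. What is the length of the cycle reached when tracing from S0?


Trace from S0 until a state repeats:
  S0 -> S32 -> S13 -> S12 -> S30 -> S14 -> S34 -> S16 -> S8 -> S5 -> S20 -> S31 -> S17 -> S15 -> S6 -> S4 -> S26 -> S32
S32 first seen at step 1, revisited at step 17.
Cycle length = 17 - 1 = 16

16


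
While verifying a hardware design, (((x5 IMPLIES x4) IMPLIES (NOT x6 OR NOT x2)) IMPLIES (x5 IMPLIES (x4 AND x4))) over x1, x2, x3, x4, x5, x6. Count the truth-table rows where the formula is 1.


Formula: (((x5 IMPLIES x4) IMPLIES (NOT x6 OR NOT x2)) IMPLIES (x5 IMPLIES (x4 AND x4))) over 6 vars (64 rows)
Evaluate each row (x1, x2, x3, x4, x5, x6 as bits, MSB first):
  row 0 [000000]: (((0 IMPLIES 0) IMPLIES (NOT 0 OR NOT 0)) IMPLIES (0 IMPLIES (0 AND 0))) -> 1
  row 1 [000001]: (((0 IMPLIES 0) IMPLIES (NOT 1 OR NOT 0)) IMPLIES (0 IMPLIES (0 AND 0))) -> 1
  row 2 [000010]: (((1 IMPLIES 0) IMPLIES (NOT 0 OR NOT 0)) IMPLIES (1 IMPLIES (0 AND 0))) -> 0
  row 3 [000011]: (((1 IMPLIES 0) IMPLIES (NOT 1 OR NOT 0)) IMPLIES (1 IMPLIES (0 AND 0))) -> 0
  row 4 [000100]: (((0 IMPLIES 1) IMPLIES (NOT 0 OR NOT 0)) IMPLIES (0 IMPLIES (1 AND 1))) -> 1
  (every remaining row is evaluated the same way; all 64 results are listed next)
Full result column, 8 rows per line (x1,x2,x3 fixed per line; x4,x5,x6 runs 000..111 left to right):
  rows 0-7 [x1,x2,x3=000]: 11001111  (ones: 6)
  rows 8-15 [x1,x2,x3=001]: 11001111  (ones: 6)
  rows 16-23 [x1,x2,x3=010]: 11001111  (ones: 6)
  rows 24-31 [x1,x2,x3=011]: 11001111  (ones: 6)
  rows 32-39 [x1,x2,x3=100]: 11001111  (ones: 6)
  rows 40-47 [x1,x2,x3=101]: 11001111  (ones: 6)
  rows 48-55 [x1,x2,x3=110]: 11001111  (ones: 6)
  rows 56-63 [x1,x2,x3=111]: 11001111  (ones: 6)
Count of 1-rows = 6+6+6+6+6+6+6+6 = 48

48
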